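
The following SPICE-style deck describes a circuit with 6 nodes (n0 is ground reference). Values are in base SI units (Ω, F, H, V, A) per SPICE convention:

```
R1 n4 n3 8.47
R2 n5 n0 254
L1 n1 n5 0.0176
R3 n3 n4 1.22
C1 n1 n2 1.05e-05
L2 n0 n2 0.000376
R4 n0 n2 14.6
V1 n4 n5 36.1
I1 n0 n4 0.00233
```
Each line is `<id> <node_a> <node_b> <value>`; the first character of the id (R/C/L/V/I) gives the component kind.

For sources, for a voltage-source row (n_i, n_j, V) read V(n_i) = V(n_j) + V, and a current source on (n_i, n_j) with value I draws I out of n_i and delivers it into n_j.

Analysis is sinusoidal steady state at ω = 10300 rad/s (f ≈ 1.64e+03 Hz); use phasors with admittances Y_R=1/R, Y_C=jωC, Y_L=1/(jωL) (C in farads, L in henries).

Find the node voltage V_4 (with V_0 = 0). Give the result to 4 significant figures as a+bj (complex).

Element admittances at ω=10300 rad/s:
  Y(R1) = 0.1181+0.000j S between n4,n3
  Y(R2) = 0.003937+0.000j S between n5,n0
  Y(L1) = 0.000-0.005516j S between n1,n5
  Y(R3) = 0.8197+0.000j S between n3,n4
  Y(C1) = 0.000+0.1081j S between n1,n2
  Y(L2) = 0.000-0.2582j S between n0,n2
  Y(R4) = 0.06849+0.000j S between n0,n2
  V1: constraint V(n4)−V(n5) = 36.1
  I1: injects 0.00233 A into n4 (from n0)
Assemble and solve the 6×6 MNA system:
  V(n1)=-0.004593-0.009900j  V(n2)=0.005435+0.004655j  V(n3)=36.29+0.2755j  V(n4)=36.29+0.2755j  V(n5)=0.1920+0.2755j
  i(V1)=0.002330+0.000j

36.29+0.2755j V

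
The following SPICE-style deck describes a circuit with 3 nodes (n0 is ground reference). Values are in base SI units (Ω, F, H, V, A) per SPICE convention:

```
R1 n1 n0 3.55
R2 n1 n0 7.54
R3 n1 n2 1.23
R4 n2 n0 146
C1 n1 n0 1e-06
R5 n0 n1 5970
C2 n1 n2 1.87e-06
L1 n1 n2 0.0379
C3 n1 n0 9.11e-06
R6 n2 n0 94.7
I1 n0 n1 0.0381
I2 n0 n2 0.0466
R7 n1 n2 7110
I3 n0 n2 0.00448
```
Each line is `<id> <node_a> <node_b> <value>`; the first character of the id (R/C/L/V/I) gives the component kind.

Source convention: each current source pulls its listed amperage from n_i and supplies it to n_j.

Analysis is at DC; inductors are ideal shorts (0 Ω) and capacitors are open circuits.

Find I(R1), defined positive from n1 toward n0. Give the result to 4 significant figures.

0.05817 A

MNA unknowns: 2 node voltages V₁..V_2 plus 1 source current (L1)
R1: Y=0.2817 on G[1,0]
R2: Y=0.1326 on G[1,0]
R3: Y=0.8130 on G[1,2]
R4: Y=0.006849 on G[2,0]
C1: Y=0.000 on G[1,0]
R5: Y=0.0001675 on G[0,1]
C2: Y=0.000 on G[1,2]
L1: row V1−V2=0, i_L1 at 1,2
C3: Y=0.000 on G[1,0]
R6: Y=0.01056 on G[2,0]
I1: z[0]−=0.0381, z[1]+=0.0381
I2: z[0]−=0.0466, z[2]+=0.0466
R7: Y=0.0001406 on G[1,2]
I3: z[0]−=0.00448, z[2]+=0.00448
solve → V1=0.2065, V2=0.2065
aux → i_L1=-0.04749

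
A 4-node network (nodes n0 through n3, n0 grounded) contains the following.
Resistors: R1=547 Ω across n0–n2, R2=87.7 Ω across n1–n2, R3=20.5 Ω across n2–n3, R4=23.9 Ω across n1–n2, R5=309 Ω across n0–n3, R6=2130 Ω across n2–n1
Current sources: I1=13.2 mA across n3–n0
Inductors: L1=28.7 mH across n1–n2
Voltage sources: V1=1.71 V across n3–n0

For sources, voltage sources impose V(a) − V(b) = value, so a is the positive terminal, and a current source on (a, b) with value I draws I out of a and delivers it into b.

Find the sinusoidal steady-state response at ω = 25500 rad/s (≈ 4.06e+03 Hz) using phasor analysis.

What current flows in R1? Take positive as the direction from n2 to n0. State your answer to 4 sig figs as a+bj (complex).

0.003013+0.000j A

Element admittances at ω=25500 rad/s:
  Y(R1) = 0.001828+0.000j S between n0,n2
  Y(R2) = 0.01140+0.000j S between n1,n2
  Y(R3) = 0.04878+0.000j S between n2,n3
  Y(R4) = 0.04184+0.000j S between n1,n2
  I1: injects 0.0132 A into n0 (from n3)
  Y(R5) = 0.003236+0.000j S between n0,n3
  Y(R6) = 0.0004695+0.000j S between n2,n1
  Y(L1) = 0.000-0.001366j S between n1,n2
  V1: constraint V(n3)−V(n0) = 1.71
Assemble and solve the 4×4 MNA system:
  V(n1)=1.648+0.000j  V(n2)=1.648+0.000j  V(n3)=1.710+0.000j
  i(V1)=-0.02175+0.000j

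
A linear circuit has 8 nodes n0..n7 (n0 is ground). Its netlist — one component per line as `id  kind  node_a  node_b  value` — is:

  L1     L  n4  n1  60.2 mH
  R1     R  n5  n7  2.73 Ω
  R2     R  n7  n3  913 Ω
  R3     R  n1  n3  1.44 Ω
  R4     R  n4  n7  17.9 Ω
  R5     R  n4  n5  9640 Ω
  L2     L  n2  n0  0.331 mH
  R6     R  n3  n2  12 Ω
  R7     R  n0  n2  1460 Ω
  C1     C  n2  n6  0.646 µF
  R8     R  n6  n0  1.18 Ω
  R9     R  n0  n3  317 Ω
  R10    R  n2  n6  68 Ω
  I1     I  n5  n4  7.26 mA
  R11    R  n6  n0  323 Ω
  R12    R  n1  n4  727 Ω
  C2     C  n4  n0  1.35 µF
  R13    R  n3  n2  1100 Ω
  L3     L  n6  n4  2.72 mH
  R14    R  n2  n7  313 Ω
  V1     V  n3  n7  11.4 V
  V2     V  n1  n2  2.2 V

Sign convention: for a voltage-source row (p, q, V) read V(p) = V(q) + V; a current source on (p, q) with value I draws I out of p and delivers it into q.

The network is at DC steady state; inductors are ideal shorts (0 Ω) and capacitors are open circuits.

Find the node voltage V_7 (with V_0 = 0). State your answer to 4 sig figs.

Apply KCL at each of the 7 non-ground nodes and solve the resulting linear system.
Node n1: branches {L1, R3, R12, V2} → V_1 = 2.200
Node n2: branches {L2, R6, R7, C1, R10, R13, R14, V2} → V_2 = 0.000
Node n3: branches {R2, R3, R6, R9, R13, V1} → V_3 = 2.756
Node n4: branches {L1, R4, R5, I1, R12, C2, L3} → V_4 = 2.200
Node n5: branches {R1, R5, I1} → V_5 = -8.660
Node n6: branches {C1, R8, R10, R11, L3} → V_6 = 2.200
Node n7: branches {R1, R2, R4, R14, V1} → V_7 = -8.644
Source currents: i(L1)=-2.503, i(L2)=-1.880, i(L3)=-1.904, i(V1)=-0.6398, i(V2)=-2.117

-8.644 V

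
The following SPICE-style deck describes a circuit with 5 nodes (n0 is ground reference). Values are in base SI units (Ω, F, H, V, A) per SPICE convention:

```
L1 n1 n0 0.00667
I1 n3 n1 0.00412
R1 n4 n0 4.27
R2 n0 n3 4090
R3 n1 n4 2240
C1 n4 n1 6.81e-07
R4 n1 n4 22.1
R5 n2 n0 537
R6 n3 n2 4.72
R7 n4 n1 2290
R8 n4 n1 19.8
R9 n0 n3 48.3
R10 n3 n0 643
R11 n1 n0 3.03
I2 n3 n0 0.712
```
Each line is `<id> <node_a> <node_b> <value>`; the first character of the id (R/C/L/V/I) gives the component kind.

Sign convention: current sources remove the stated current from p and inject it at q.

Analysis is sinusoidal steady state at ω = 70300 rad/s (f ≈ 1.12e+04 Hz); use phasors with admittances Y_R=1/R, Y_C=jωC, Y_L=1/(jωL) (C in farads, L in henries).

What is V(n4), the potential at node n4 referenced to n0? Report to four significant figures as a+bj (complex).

MNA unknowns: 4 node voltages V₁..V_4
L1: Y=0.000-0.002133j on G[1,0]
I1: z[3]−=0.00412, z[1]+=0.00412
R1: Y=0.2342+0.000j on G[4,0]
R2: Y=0.0002445+0.000j on G[0,3]
R3: Y=0.0004464+0.000j on G[1,4]
C1: Y=0.000+0.04787j on G[4,1]
R4: Y=0.04525+0.000j on G[1,4]
R5: Y=0.001862+0.000j on G[2,0]
R6: Y=0.2119+0.000j on G[3,2]
R7: Y=0.0004367+0.000j on G[4,1]
R8: Y=0.05051+0.000j on G[4,1]
R9: Y=0.02070+0.000j on G[0,3]
R10: Y=0.001555+0.000j on G[3,0]
R11: Y=0.3300+0.000j on G[1,0]
I2: z[3]−=0.712, z[0]+=0.712
solve → V1=0.01022-0.0005436j, V2=-29.15+0.000j, V3=-29.41+0.000j, V4=0.003189+0.0008592j

0.003189+0.0008592j V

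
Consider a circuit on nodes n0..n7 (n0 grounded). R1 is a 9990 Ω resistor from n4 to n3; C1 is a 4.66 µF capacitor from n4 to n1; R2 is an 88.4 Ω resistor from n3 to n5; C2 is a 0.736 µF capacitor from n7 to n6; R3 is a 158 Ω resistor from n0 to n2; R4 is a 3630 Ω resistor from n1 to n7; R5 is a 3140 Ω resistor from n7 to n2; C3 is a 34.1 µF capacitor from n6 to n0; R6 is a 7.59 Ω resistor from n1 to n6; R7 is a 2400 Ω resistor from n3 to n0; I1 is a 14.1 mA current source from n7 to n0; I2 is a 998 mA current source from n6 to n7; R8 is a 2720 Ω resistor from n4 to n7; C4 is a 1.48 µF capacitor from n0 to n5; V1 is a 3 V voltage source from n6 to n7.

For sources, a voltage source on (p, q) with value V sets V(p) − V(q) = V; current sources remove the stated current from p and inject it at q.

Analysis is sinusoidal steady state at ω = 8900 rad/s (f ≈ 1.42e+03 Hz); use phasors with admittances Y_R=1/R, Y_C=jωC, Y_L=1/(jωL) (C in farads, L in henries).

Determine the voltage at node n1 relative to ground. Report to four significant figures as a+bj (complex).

-0.01463+0.04333j V

Element admittances at ω=8900 rad/s:
  Y(R1) = 0.0001001+0.000j S between n4,n3
  Y(C1) = 0.000+0.04147j S between n4,n1
  Y(R2) = 0.01131+0.000j S between n3,n5
  Y(C2) = 0.000+0.006550j S between n7,n6
  Y(R3) = 0.006329+0.000j S between n0,n2
  Y(R4) = 0.0002755+0.000j S between n1,n7
  Y(R5) = 0.0003185+0.000j S between n7,n2
  Y(C3) = 0.000+0.3035j S between n6,n0
  Y(R6) = 0.1318+0.000j S between n1,n6
  Y(R7) = 0.0004167+0.000j S between n3,n0
  I1: injects 0.0141 A into n0 (from n7)
  I2: injects 0.998 A into n7 (from n6)
  Y(R8) = 0.0003676+0.000j S between n4,n7
  Y(C4) = 0.000+0.01317j S between n0,n5
  V1: constraint V(n6)−V(n7) = 3
Assemble and solve the 8×8 MNA system:
  V(n1)=-0.01463+0.04333j  V(n2)=-0.1437+0.002082j  V(n3)=0.0003530+0.0007127j  V(n4)=-0.01503+0.06976j  V(n5)=0.0005021+0.0001280j  V(n6)=-6.619e-05+0.04346j  V(n7)=-3.000+0.04346j
  i(V1)=-0.9867-0.01965j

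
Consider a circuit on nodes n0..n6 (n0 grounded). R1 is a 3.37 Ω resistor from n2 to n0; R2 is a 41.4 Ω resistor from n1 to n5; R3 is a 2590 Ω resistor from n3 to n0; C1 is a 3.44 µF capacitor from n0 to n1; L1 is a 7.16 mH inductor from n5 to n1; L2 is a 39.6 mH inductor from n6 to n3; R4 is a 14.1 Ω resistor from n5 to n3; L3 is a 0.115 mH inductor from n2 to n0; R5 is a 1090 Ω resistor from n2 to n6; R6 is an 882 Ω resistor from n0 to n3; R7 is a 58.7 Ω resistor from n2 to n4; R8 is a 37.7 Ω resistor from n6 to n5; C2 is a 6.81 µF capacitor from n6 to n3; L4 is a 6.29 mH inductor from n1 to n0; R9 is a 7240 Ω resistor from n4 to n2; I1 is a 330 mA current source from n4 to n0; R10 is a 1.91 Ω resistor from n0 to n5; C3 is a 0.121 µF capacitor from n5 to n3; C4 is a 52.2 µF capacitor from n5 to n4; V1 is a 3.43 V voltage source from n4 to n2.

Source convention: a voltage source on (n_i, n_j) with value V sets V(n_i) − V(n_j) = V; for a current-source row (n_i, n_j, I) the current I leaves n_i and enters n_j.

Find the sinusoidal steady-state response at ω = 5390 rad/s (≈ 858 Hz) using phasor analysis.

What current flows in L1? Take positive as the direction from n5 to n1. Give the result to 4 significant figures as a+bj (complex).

0.003983-0.01100j A

Apply KCL at each of the 6 non-ground nodes and solve the resulting linear system.
Node n1: branches {R2, C1, L1, L4} → V_1 = 0.6650+1.300j
Node n2: branches {R1, L3, R5, R7, R9, V1} → V_2 = 0.3521-0.6327j
Node n3: branches {R3, L2, R4, R6, C2, C3} → V_3 = 1.071+1.415j
Node n4: branches {R7, R9, I1, C4, V1} → V_4 = 3.782-0.6327j
Node n5: branches {R2, L1, R4, R8, R10, C3, C4} → V_5 = 1.089+1.453j
Node n6: branches {L2, R5, R8, C2} → V_6 = 1.053+1.405j
Source currents: i(V1)=-0.9758-0.7576j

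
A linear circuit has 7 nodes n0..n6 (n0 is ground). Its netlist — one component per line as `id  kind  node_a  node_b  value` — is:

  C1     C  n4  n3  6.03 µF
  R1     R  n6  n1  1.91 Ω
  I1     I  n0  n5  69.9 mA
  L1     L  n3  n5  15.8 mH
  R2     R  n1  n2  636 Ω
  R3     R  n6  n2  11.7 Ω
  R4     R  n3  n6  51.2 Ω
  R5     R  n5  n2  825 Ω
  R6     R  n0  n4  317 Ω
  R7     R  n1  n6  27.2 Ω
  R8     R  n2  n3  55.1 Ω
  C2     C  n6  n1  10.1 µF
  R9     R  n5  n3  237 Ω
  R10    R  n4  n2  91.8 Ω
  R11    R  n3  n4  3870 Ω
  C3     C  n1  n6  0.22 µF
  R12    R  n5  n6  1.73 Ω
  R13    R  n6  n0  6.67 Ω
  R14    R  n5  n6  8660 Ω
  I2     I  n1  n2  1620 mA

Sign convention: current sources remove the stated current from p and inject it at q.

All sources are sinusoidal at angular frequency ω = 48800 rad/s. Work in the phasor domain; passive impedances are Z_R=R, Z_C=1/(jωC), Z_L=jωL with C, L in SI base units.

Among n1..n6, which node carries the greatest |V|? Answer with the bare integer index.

2

Apply KCL at each of the 6 non-ground nodes and solve the resulting linear system.
Node n1: branches {R1, R2, R7, C2, C3, I2} → V_1 = -1.287+1.409j
Node n2: branches {R2, R3, R5, R8, R10, I2} → V_2 = 16.11+0.06557j
Node n3: branches {C1, L1, R4, R8, R9, R11} → V_3 = 8.495+0.2655j
Node n4: branches {C1, R6, R10, R11} → V_4 = 8.494+0.07454j
Node n5: branches {I1, L1, R5, R9, R12, R14} → V_5 = 0.5001-0.01727j
Node n6: branches {R1, R3, R4, R7, C2, C3, R12, R13, R14} → V_6 = 0.2875-0.001568j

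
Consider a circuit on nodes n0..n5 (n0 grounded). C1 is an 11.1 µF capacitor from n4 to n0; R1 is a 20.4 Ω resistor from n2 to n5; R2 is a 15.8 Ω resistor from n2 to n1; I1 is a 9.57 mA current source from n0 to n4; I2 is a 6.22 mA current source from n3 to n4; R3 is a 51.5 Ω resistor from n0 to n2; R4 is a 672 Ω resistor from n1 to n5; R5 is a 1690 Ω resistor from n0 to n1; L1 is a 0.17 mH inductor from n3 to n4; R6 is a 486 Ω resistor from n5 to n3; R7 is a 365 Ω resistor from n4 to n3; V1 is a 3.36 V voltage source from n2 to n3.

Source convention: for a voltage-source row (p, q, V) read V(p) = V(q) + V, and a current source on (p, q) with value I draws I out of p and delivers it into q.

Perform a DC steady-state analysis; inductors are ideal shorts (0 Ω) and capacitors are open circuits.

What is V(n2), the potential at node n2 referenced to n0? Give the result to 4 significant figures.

MNA unknowns: 5 node voltages V₁..V_5 plus 2 source currents (L1, V1)
C1: Y=0.000 on G[4,0]
R1: Y=0.04902 on G[2,5]
R2: Y=0.06329 on G[2,1]
I1: z[0]−=0.00957, z[4]+=0.00957
I2: z[3]−=0.00622, z[4]+=0.00622
R3: Y=0.01942 on G[0,2]
R4: Y=0.001488 on G[1,5]
R5: Y=0.0005917 on G[0,1]
L1: row V3−V4=0, i_L1 at 3,4
R6: Y=0.002058 on G[5,3]
R7: Y=0.002740 on G[4,3]
V1: row V2−V3=3.36, i_V1 at 2,3
solve → V1=0.4712, V2=0.4785, V3=-2.882, V4=-2.882, V5=0.3468
aux → i_L1=-0.01579, i_V1=-0.01621

0.4785 V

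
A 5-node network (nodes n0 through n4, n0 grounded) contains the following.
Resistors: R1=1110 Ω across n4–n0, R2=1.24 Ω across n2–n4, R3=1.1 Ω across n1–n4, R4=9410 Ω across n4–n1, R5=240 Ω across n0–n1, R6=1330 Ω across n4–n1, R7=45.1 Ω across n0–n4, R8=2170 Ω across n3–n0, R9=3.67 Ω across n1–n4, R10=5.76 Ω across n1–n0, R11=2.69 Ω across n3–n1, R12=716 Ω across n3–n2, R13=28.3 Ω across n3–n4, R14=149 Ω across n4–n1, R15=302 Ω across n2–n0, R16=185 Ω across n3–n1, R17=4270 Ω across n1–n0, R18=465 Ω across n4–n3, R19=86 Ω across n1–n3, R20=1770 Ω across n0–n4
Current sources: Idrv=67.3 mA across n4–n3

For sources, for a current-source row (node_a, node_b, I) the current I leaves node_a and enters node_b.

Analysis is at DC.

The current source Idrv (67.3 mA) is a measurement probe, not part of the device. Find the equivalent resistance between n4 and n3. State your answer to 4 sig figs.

R_eq = 2.998 Ω

MNA unknowns: 4 node voltages V₁..V_4
R1: Y=0.0009009 on G[4,0]
R2: Y=0.8065 on G[2,4]
R3: Y=0.9091 on G[1,4]
R4: Y=0.0001063 on G[4,1]
R5: Y=0.004167 on G[0,1]
R6: Y=0.0007519 on G[4,1]
R7: Y=0.02217 on G[0,4]
R8: Y=0.0004608 on G[3,0]
R9: Y=0.2725 on G[1,4]
R10: Y=0.1736 on G[1,0]
R11: Y=0.3717 on G[3,1]
R12: Y=0.001397 on G[3,2]
R13: Y=0.03534 on G[3,4]
R14: Y=0.006711 on G[4,1]
R15: Y=0.003311 on G[2,0]
R16: Y=0.005405 on G[3,1]
R17: Y=0.0002342 on G[1,0]
R18: Y=0.002151 on G[4,3]
R19: Y=0.01163 on G[1,3]
R20: Y=0.0005650 on G[0,4]
Idrv: z[4]−=0.0673, z[3]+=0.0673
solve → V1=0.006081, V2=-0.04242, V3=0.1588, V4=-0.04295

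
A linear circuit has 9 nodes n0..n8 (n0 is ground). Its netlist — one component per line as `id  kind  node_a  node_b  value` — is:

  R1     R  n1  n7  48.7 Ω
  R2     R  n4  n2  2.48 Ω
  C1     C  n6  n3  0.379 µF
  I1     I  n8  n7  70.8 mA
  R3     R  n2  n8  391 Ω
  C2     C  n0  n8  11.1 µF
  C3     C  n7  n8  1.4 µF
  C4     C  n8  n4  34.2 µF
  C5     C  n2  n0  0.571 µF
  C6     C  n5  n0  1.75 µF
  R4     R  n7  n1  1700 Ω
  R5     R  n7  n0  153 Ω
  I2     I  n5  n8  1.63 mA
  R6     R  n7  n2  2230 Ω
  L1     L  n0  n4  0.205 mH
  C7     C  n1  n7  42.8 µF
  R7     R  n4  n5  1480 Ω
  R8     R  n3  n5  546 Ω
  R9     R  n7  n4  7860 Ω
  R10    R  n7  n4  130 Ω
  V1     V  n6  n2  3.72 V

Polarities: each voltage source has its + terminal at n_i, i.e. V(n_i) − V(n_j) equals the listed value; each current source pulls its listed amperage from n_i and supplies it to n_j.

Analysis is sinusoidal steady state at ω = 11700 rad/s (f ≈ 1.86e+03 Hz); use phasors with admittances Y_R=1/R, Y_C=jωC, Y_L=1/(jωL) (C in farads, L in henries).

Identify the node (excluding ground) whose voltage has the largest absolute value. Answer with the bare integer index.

Element admittances at ω=11700 rad/s:
  Y(R1) = 0.02053+0.000j S between n1,n7
  Y(R2) = 0.4032+0.000j S between n4,n2
  Y(C1) = 0.000+0.004434j S between n6,n3
  I1: injects 0.0708 A into n7 (from n8)
  Y(R3) = 0.002558+0.000j S between n2,n8
  Y(C2) = 0.000+0.1299j S between n0,n8
  Y(C3) = 0.000+0.01638j S between n7,n8
  Y(C4) = 0.000+0.4001j S between n8,n4
  Y(C5) = 0.000+0.006681j S between n2,n0
  Y(C6) = 0.000+0.02048j S between n5,n0
  Y(R4) = 0.0005882+0.000j S between n7,n1
  Y(R5) = 0.006536+0.000j S between n7,n0
  I2: injects 0.00163 A into n8 (from n5)
  Y(R6) = 0.0004484+0.000j S between n7,n2
  Y(L1) = 0.000-0.4169j S between n0,n4
  Y(C7) = 0.000+0.5008j S between n1,n7
  Y(R7) = 0.0006757+0.000j S between n4,n5
  Y(R8) = 0.001832+0.000j S between n3,n5
  Y(R9) = 0.0001272+0.000j S between n7,n4
  Y(R10) = 0.007692+0.000j S between n7,n4
  V1: constraint V(n6)−V(n2) = 3.72
Assemble and solve the 9×9 MNA system:
  V(n1)=2.151-2.339j  V(n2)=-0.02535-0.04122j  V(n3)=3.125+1.196j  V(n4)=-0.01398-0.03328j  V(n5)=0.1284-0.1837j  V(n6)=3.695-0.04122j  V(n7)=2.151-2.339j  V(n8)=0.05389+0.03248j
  i(V1)=-0.005488-0.002528j

6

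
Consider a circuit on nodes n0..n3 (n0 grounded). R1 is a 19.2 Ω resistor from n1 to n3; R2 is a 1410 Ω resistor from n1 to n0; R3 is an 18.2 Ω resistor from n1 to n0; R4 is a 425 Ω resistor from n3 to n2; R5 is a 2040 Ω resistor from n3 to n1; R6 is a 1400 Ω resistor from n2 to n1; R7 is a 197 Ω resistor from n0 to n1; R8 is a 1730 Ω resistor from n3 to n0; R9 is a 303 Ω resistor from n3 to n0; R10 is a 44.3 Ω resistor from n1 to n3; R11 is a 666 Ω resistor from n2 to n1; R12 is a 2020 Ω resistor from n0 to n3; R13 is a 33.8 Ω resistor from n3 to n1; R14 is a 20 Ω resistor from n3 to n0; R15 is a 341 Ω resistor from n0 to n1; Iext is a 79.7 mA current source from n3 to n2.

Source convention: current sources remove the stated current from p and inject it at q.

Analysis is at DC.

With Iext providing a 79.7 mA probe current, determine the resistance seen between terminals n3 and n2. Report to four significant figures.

Element admittances at DC:
  Y(R1) = 0.05208 S between n1,n3
  Y(R2) = 0.0007092 S between n1,n0
  Y(R3) = 0.05495 S between n1,n0
  Y(R4) = 0.002353 S between n3,n2
  Y(R5) = 0.0004902 S between n3,n1
  Y(R6) = 0.0007143 S between n2,n1
  Y(R7) = 0.005076 S between n0,n1
  Y(R8) = 0.0005780 S between n3,n0
  Y(R9) = 0.003300 S between n3,n0
  Y(R10) = 0.02257 S between n1,n3
  Y(R11) = 0.001502 S between n2,n1
  Y(R12) = 0.0004950 S between n0,n3
  Y(R13) = 0.02959 S between n3,n1
  Y(R14) = 0.05000 S between n3,n0
  Y(R15) = 0.002933 S between n0,n1
  Iext: injects 0.0797 A into n2 (from n3)
Assemble and solve the 3×3 MNA system:
  V(n1)=0.1317  V(n2)=17.43  V(n3)=-0.1542

R_eq = 220.6 Ω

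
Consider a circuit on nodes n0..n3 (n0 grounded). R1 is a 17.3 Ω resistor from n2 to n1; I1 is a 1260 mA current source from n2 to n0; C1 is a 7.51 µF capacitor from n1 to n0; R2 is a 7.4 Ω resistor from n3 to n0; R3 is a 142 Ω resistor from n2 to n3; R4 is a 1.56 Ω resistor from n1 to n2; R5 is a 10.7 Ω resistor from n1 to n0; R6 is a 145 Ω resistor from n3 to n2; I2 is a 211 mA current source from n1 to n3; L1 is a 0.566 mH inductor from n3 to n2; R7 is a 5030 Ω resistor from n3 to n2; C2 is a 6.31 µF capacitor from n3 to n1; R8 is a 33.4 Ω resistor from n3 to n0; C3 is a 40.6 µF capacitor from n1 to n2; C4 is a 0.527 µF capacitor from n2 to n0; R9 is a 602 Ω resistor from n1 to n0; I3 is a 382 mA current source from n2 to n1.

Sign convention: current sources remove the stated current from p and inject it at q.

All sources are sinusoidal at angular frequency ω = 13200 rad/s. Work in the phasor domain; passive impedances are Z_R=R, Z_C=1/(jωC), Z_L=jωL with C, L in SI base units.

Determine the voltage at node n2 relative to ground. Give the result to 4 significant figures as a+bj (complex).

-11.35+2.689j V

MNA unknowns: 3 node voltages V₁..V_3
R1: Y=0.05780+0.000j on G[2,1]
I1: z[2]−=1.26, z[0]+=1.26
C1: Y=0.000+0.09913j on G[1,0]
R2: Y=0.1351+0.000j on G[3,0]
R3: Y=0.007042+0.000j on G[2,3]
R4: Y=0.6410+0.000j on G[1,2]
R5: Y=0.09346+0.000j on G[1,0]
R6: Y=0.006897+0.000j on G[3,2]
I2: z[1]−=0.211, z[3]+=0.211
L1: Y=0.000-0.1338j on G[3,2]
R7: Y=0.0001988+0.000j on G[3,2]
C2: Y=0.000+0.08329j on G[3,1]
R8: Y=0.02994+0.000j on G[3,0]
C3: Y=0.000+0.5359j on G[1,2]
C4: Y=0.000+0.006956j on G[2,0]
R9: Y=0.001661+0.000j on G[1,0]
I3: z[2]−=0.382, z[1]+=0.382
solve → V1=-9.272+3.059j, V2=-11.35+2.689j, V3=-0.3399+4.284j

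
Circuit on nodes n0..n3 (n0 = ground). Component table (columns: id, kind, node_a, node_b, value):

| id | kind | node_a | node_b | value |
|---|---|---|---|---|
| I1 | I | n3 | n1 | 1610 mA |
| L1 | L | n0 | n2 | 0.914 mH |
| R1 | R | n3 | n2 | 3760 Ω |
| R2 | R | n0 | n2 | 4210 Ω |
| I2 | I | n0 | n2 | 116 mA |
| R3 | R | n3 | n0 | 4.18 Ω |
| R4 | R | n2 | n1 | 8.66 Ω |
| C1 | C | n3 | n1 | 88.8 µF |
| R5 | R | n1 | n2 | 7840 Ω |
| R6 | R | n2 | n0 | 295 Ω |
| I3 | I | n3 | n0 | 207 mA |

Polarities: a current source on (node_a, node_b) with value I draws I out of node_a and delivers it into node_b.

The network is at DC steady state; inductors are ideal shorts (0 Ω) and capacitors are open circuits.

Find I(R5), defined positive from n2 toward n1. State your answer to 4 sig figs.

-0.001776 A

Apply KCL at each of the 3 non-ground nodes and solve the resulting linear system.
Node n1: branches {I1, R4, C1, R5} → V_1 = 13.93
Node n2: branches {L1, R1, R2, I2, R4, R5, R6} → V_2 = 0.000
Node n3: branches {I1, R1, R3, C1, I3} → V_3 = -7.587
Source currents: i(L1)=-1.724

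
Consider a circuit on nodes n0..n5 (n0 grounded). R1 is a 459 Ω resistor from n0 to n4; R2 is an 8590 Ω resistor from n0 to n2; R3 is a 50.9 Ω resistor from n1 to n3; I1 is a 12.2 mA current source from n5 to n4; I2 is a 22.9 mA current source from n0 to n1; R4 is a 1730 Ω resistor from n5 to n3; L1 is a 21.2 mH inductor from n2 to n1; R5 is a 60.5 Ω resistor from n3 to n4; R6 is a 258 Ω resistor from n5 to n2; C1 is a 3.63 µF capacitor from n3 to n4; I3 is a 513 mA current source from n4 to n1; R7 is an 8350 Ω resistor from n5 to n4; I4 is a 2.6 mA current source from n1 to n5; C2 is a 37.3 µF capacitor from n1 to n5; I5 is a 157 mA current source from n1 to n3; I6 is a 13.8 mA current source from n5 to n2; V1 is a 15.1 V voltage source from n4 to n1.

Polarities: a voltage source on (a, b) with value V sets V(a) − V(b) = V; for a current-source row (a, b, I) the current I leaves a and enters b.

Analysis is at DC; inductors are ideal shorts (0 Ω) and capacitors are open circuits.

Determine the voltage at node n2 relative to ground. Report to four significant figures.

-4.356 V

Apply KCL at each of the 5 non-ground nodes and solve the resulting linear system.
Node n1: branches {R3, I2, L1, I3, I4, C2, I5, V1} → V_1 = -4.356
Node n2: branches {R2, L1, R6, I6} → V_2 = -4.356
Node n3: branches {R3, R4, R5, C1, I5} → V_3 = 6.654
Node n4: branches {R1, I1, R5, C1, I3, R7, V1} → V_4 = 10.74
Node n5: branches {I1, R4, R6, R7, I4, C2, I6} → V_5 = -7.685
Source currents: i(L1)=0.001403, i(V1)=-0.5940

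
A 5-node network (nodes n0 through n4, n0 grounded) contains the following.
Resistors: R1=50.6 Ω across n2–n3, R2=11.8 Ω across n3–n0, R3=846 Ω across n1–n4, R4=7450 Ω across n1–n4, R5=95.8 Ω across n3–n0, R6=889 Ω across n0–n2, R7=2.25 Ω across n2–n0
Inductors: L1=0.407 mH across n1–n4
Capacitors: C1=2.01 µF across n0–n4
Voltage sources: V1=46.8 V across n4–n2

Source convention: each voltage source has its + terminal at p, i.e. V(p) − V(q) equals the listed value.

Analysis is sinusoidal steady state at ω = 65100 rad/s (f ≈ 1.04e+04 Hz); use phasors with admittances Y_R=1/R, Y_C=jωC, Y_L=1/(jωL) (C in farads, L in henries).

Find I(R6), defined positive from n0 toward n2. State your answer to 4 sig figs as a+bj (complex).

0.003910+0.01380j A

Element admittances at ω=65100 rad/s:
  Y(R1) = 0.01976+0.000j S between n2,n3
  Y(R2) = 0.08475+0.000j S between n3,n0
  Y(R3) = 0.001182+0.000j S between n1,n4
  Y(L1) = 0.000-0.03774j S between n1,n4
  Y(R4) = 0.0001342+0.000j S between n1,n4
  Y(R5) = 0.01044+0.000j S between n3,n0
  Y(R6) = 0.001125+0.000j S between n0,n2
  Y(C1) = 0.000+0.1309j S between n0,n4
  Y(R7) = 0.4444+0.000j S between n2,n0
  V1: constraint V(n4)−V(n2) = 46.8
Assemble and solve the 5×5 MNA system:
  V(n1)=43.32-12.27j  V(n2)=-3.476-12.27j  V(n3)=-0.5977-2.110j  V(n4)=43.32-12.27j
  i(V1)=-1.606-5.669j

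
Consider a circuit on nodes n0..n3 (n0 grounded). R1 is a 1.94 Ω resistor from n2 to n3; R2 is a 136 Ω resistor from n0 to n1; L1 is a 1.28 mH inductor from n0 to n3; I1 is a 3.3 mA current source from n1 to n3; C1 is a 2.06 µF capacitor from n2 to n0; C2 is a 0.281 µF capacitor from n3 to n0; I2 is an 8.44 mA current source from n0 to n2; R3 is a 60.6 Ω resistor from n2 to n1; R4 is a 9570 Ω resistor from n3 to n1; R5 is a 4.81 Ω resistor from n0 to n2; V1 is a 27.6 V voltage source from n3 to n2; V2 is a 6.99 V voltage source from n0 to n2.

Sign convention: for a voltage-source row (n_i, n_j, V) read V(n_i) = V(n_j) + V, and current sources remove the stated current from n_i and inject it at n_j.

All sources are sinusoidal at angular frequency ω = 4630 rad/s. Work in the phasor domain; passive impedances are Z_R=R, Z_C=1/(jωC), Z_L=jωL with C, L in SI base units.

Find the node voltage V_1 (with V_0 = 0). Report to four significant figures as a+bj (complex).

-4.862+0.000j V

Apply KCL at each of the 3 non-ground nodes and solve the resulting linear system.
Node n1: branches {R2, I1, R3, R4} → V_1 = -4.862+0.000j
Node n2: branches {R1, C1, I2, R3, R5, V1, V2} → V_2 = -6.990+0.000j
Node n3: branches {R1, L1, I1, C2, R4, V1} → V_3 = 20.61+0.000j
Source currents: i(V1)=-14.23+3.451j, i(V2)=-1.497-3.518j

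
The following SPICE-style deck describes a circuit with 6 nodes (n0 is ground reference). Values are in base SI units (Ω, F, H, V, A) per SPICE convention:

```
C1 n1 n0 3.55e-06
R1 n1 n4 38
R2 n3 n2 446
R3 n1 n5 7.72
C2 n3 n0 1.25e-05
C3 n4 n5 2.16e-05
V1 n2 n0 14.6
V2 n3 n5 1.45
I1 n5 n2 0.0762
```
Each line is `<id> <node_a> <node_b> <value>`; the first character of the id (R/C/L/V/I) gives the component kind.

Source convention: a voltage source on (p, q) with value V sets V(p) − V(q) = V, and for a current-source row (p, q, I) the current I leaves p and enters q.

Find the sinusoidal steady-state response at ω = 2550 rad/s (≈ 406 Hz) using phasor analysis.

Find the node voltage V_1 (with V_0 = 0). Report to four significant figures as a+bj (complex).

MNA unknowns: 5 node voltages V₁..V_5 plus 2 source currents (V1, V2)
C1: Y=0.000+0.009052j on G[1,0]
R1: Y=0.02632+0.000j on G[1,4]
R2: Y=0.002242+0.000j on G[3,2]
R3: Y=0.1295+0.000j on G[1,5]
C2: Y=0.000+0.03188j on G[3,0]
C3: Y=0.000+0.05508j on G[4,5]
V1: row V2−V0=14.6, i_V1 at 2,0
V2: row V3−V5=1.45, i_V2 at 3,5
I1: z[5]−=0.0762, z[2]+=0.0762
solve → V1=-1.132+1.125j, V2=14.60+0.000j, V3=0.2467+1.062j, V4=-1.165+1.045j, V5=-1.203+1.062j
aux → i_V1=0.04402+0.002380j, i_V2=0.06602-0.01024j

-1.132+1.125j V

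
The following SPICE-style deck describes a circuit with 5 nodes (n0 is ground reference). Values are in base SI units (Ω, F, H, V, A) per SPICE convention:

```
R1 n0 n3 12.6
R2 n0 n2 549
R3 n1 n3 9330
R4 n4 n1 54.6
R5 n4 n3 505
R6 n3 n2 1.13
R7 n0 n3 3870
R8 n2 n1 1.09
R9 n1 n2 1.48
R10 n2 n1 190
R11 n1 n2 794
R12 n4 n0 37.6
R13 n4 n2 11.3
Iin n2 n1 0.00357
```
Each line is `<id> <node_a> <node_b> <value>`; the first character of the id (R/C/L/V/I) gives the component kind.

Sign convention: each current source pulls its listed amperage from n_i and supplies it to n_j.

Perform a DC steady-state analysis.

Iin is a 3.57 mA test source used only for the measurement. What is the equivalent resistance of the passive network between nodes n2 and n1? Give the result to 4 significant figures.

Apply KCL at each of the 4 non-ground nodes and solve the resulting linear system.
Node n1: branches {R3, R4, R8, R9, R10, R11, Iin} → V_1 = 0.002127
Node n2: branches {R2, R6, R8, R9, R10, R11, R13, Iin} → V_2 = -8.337e-05
Node n3: branches {R1, R3, R5, R6, R7} → V_3 = -7.561e-05
Node n4: branches {R4, R5, R12, R13} → V_4 = 0.0002321

R_eq = 0.6190 Ω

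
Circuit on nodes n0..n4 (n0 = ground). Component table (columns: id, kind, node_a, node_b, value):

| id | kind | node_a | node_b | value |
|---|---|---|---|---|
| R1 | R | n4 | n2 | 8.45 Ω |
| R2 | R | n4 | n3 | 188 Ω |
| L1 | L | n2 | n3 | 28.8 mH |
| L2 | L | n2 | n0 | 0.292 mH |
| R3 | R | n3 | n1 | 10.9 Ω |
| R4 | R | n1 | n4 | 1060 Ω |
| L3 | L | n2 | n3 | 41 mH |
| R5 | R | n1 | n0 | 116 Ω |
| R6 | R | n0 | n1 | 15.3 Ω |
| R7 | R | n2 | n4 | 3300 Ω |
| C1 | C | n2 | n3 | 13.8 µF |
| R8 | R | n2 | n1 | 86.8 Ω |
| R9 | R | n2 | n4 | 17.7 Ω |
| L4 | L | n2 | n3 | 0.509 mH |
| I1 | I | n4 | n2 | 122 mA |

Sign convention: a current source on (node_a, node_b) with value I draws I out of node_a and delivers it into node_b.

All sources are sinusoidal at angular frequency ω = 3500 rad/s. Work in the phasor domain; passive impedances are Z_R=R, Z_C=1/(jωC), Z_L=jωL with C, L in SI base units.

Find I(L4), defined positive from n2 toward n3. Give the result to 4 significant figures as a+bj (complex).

Apply KCL at each of the 4 non-ground nodes and solve the resulting linear system.
Node n1: branches {R3, R4, R5, R6, R8} → V_1 = -0.004059-0.003573j
Node n2: branches {R1, L1, L2, L3, R7, C1, R8, R9, L4, I1} → V_2 = -0.0002702+0.0003069j
Node n3: branches {R2, L1, R3, L3, C1, L4} → V_3 = -0.0009306-0.006979j
Node n4: branches {R1, R2, R4, R7, R9, I1} → V_4 = -0.6728+7.307e-05j

0.004090-0.0003707j A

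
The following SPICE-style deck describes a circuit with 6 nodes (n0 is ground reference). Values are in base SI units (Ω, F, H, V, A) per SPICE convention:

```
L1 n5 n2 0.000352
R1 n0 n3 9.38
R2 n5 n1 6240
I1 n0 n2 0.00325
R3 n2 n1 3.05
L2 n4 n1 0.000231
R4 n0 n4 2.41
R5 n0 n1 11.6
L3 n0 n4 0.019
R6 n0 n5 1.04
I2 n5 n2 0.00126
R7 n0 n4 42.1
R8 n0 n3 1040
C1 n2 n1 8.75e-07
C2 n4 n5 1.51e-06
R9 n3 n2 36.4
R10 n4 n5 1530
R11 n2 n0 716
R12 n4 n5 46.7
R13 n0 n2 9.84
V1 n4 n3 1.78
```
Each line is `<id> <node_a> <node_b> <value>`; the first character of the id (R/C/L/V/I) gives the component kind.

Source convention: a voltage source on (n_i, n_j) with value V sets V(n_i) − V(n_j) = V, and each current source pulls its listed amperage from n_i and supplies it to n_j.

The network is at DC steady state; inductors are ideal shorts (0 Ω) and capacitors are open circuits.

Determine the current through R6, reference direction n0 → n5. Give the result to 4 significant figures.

0.03044 A

Element admittances at DC:
  L1: short n5↔n2 (DC inductor)
  Y(R1) = 0.1066 S between n0,n3
  Y(R2) = 0.0001603 S between n5,n1
  I1: injects 0.00325 A into n2 (from n0)
  Y(R3) = 0.3279 S between n2,n1
  L2: short n4↔n1 (DC inductor)
  Y(R4) = 0.4149 S between n0,n4
  Y(R5) = 0.08621 S between n0,n1
  L3: short n0↔n4 (DC inductor)
  Y(R6) = 0.9615 S between n0,n5
  I2: injects 0.00126 A into n2 (from n5)
  Y(R7) = 0.02375 S between n0,n4
  Y(R8) = 0.0009615 S between n0,n3
  Y(C1) = 0.000 S between n2,n1
  Y(C2) = 0.000 S between n4,n5
  Y(R9) = 0.02747 S between n3,n2
  Y(R10) = 0.0006536 S between n4,n5
  Y(R11) = 0.001397 S between n2,n0
  Y(R12) = 0.02141 S between n4,n5
  Y(R13) = 0.1016 S between n0,n2
  V1: constraint V(n4)−V(n3) = 1.78
Assemble and solve the 9×9 MNA system:
  V(n1)=0.000  V(n2)=-0.03166  V(n3)=-1.780  V(n4)=0.000  V(n5)=-0.03166
  i(L1)=0.02988  i(L2)=0.01038  i(L3)=-0.2284  i(V1)=-0.2395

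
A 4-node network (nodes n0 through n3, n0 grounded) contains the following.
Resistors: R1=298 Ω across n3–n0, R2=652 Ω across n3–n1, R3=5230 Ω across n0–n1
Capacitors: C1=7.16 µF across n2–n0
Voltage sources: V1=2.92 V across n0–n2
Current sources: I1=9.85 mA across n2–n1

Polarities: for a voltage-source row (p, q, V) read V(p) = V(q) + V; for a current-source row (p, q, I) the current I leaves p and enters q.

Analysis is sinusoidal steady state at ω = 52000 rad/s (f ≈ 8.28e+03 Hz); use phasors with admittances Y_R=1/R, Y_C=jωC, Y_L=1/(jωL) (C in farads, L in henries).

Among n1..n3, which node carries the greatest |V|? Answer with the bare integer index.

1

MNA unknowns: 3 node voltages V₁..V_3 plus 1 source current (V1)
R1: Y=0.003356+0.000j on G[3,0]
R2: Y=0.001534+0.000j on G[3,1]
R3: Y=0.0001912+0.000j on G[0,1]
C1: Y=0.000+0.3723j on G[2,0]
V1: row V0−V2=2.92, i_V1 at 0,2
I1: z[2]−=0.00985, z[1]+=0.00985
solve → V1=7.919+0.000j, V2=-2.920+0.000j, V3=2.484+0.000j
aux → i_V1=0.009850-1.087j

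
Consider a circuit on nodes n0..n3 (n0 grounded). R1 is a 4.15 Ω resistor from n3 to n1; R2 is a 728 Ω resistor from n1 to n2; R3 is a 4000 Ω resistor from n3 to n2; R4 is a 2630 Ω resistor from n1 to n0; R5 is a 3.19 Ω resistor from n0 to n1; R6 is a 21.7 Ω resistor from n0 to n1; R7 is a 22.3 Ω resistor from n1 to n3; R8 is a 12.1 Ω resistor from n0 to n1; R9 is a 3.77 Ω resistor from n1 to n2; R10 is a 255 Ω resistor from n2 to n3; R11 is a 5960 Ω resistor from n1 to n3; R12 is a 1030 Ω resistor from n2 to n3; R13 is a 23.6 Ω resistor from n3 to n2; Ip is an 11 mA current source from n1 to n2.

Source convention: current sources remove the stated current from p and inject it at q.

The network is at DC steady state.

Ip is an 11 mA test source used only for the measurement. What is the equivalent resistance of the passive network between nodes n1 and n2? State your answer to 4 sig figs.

R_eq = 3.253 Ω

MNA unknowns: 3 node voltages V₁..V_3
R1: Y=0.2410 on G[3,1]
R2: Y=0.001374 on G[1,2]
R3: Y=0.0002500 on G[3,2]
R4: Y=0.0003802 on G[1,0]
R5: Y=0.3135 on G[0,1]
R6: Y=0.04608 on G[0,1]
R7: Y=0.04484 on G[1,3]
R8: Y=0.08264 on G[0,1]
R9: Y=0.2653 on G[1,2]
R10: Y=0.003922 on G[2,3]
R11: Y=0.0001678 on G[1,3]
R12: Y=0.0009709 on G[2,3]
R13: Y=0.04237 on G[3,2]
Ip: z[1]−=0.011, z[2]+=0.011
solve → V1=0.000, V2=0.03579, V3=0.005099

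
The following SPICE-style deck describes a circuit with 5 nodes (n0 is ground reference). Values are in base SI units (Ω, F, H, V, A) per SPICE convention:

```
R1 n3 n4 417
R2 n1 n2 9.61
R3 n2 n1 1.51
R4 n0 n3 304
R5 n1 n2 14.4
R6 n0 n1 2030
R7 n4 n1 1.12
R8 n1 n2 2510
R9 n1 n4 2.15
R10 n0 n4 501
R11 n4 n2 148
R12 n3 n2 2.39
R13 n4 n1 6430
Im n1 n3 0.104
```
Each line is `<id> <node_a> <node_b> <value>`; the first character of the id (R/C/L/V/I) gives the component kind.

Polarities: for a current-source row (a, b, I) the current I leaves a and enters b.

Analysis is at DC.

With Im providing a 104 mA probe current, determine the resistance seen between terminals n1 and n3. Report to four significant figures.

R_eq = 3.529 Ω

Element admittances at DC:
  Y(R1) = 0.002398 S between n3,n4
  Y(R2) = 0.1041 S between n1,n2
  Y(R3) = 0.6623 S between n2,n1
  Y(R4) = 0.003289 S between n0,n3
  Y(R5) = 0.06944 S between n1,n2
  Y(R6) = 0.0004926 S between n0,n1
  Y(R7) = 0.8929 S between n4,n1
  Y(R8) = 0.0003984 S between n1,n2
  Y(R9) = 0.4651 S between n1,n4
  Y(R10) = 0.001996 S between n0,n4
  Y(R11) = 0.006757 S between n4,n2
  Y(R12) = 0.4184 S between n3,n2
  Y(R13) = 0.0001555 S between n4,n1
  Im: injects 0.104 A into n3 (from n1)
Assemble and solve the 4×4 MNA system:
  V(n1)=-0.2094  V(n2)=-0.08771  V(n3)=0.1575  V(n4)=-0.2079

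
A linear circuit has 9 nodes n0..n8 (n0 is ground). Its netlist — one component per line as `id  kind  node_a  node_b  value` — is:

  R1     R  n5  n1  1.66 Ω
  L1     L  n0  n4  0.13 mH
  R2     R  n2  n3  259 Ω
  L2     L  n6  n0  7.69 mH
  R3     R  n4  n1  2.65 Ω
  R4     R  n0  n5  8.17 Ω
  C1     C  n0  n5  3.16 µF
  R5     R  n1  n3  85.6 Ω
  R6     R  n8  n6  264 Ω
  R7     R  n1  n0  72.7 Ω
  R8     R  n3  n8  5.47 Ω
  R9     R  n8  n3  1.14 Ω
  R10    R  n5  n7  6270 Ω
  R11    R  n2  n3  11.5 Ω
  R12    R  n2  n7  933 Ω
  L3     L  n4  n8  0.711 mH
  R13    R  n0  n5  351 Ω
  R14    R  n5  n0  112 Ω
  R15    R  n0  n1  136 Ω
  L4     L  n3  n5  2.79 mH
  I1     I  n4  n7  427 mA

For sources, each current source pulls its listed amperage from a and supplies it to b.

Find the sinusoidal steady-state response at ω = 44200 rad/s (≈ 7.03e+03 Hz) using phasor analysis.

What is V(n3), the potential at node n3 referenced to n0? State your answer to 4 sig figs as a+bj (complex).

2.690+7.562j V

MNA unknowns: 8 node voltages V₁..V_8
R1: Y=0.6024+0.000j on G[5,1]
L1: Y=0.000-0.1740j on G[0,4]
R2: Y=0.003861+0.000j on G[2,3]
L2: Y=0.000-0.002942j on G[6,0]
R3: Y=0.3774+0.000j on G[4,1]
R4: Y=0.1224+0.000j on G[0,5]
C1: Y=0.000+0.1397j on G[0,5]
R5: Y=0.01168+0.000j on G[1,3]
R6: Y=0.003788+0.000j on G[8,6]
R7: Y=0.01376+0.000j on G[1,0]
R8: Y=0.1828+0.000j on G[3,8]
R9: Y=0.8772+0.000j on G[8,3]
R10: Y=0.0001595+0.000j on G[5,7]
R11: Y=0.08696+0.000j on G[2,3]
R12: Y=0.001072+0.000j on G[2,7]
L3: Y=0.000-0.03182j on G[4,8]
R13: Y=0.002849+0.000j on G[0,5]
R14: Y=0.008929+0.000j on G[5,0]
R15: Y=0.007353+0.000j on G[0,1]
L4: Y=0.000-0.008109j on G[3,5]
I1: z[4]−=0.427, z[7]+=0.427
solve → V1=0.1379-0.2931j, V2=6.773+7.550j, V3=2.690+7.562j, V4=-0.06056-0.5310j, V5=0.2176-0.3067j, V6=-2.181+5.936j, V7=352.7+6.532j, V8=2.429+7.630j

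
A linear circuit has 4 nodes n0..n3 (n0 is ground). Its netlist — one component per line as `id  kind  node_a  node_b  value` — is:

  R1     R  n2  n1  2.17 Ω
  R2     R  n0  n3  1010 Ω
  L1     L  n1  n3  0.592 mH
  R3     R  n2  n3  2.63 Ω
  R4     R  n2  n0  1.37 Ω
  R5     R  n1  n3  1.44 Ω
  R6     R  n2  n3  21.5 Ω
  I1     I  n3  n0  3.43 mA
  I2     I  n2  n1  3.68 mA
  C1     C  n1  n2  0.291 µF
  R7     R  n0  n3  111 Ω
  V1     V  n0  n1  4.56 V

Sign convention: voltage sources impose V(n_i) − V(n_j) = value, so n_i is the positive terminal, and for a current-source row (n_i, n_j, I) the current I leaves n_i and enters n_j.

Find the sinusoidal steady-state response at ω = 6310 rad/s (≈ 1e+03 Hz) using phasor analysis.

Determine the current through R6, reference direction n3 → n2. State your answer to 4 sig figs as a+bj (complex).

Element admittances at ω=6310 rad/s:
  Y(R1) = 0.4608+0.000j S between n2,n1
  Y(R2) = 0.0009901+0.000j S between n0,n3
  Y(L1) = 0.000-0.2677j S between n1,n3
  Y(R3) = 0.3802+0.000j S between n2,n3
  Y(R4) = 0.7299+0.000j S between n2,n0
  Y(R5) = 0.6944+0.000j S between n1,n3
  Y(R6) = 0.04651+0.000j S between n2,n3
  I1: injects 0.00343 A into n0 (from n3)
  I2: injects 0.00368 A into n1 (from n2)
  Y(C1) = 0.000+0.001836j S between n1,n2
  Y(R7) = 0.009009+0.000j S between n0,n3
  V1: constraint V(n0)−V(n1) = 4.56
Assemble and solve the 4×4 MNA system:
  V(n1)=-4.560+0.000j  V(n2)=-2.282+0.05568j  V(n3)=-3.715+0.2209j
  i(V1)=-1.699+0.04285j

-0.06669+0.007683j A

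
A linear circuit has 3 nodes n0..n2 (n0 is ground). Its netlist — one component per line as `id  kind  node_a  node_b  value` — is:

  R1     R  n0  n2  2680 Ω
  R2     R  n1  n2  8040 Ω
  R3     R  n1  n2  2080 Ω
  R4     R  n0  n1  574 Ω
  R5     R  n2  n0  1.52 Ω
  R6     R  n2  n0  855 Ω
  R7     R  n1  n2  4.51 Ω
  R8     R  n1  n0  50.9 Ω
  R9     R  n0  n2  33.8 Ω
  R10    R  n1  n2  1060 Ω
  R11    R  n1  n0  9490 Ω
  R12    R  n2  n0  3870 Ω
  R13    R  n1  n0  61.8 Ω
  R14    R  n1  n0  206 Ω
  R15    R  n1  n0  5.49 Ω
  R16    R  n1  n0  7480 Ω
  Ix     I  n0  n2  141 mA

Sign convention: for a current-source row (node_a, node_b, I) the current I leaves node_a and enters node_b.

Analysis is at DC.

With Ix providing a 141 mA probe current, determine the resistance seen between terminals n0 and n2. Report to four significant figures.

Element admittances at DC:
  Y(R1) = 0.0003731 S between n0,n2
  Y(R2) = 0.0001244 S between n1,n2
  Y(R3) = 0.0004808 S between n1,n2
  Y(R4) = 0.001742 S between n0,n1
  Y(R5) = 0.6579 S between n2,n0
  Y(R6) = 0.001170 S between n2,n0
  Y(R7) = 0.2217 S between n1,n2
  Y(R8) = 0.01965 S between n1,n0
  Y(R9) = 0.02959 S between n0,n2
  Y(R10) = 0.0009434 S between n1,n2
  Y(R11) = 0.0001054 S between n1,n0
  Y(R12) = 0.0002584 S between n2,n0
  Y(R13) = 0.01618 S between n1,n0
  Y(R14) = 0.004854 S between n1,n0
  Y(R15) = 0.1821 S between n1,n0
  Y(R16) = 0.0001337 S between n1,n0
  Ix: injects 0.141 A into n2 (from n0)
Assemble and solve the 2×2 MNA system:
  V(n1)=0.08768  V(n2)=0.1760

R_eq = 1.248 Ω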